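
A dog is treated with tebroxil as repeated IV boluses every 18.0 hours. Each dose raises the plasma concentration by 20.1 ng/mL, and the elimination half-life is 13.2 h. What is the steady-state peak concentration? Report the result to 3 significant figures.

32.9 ng/mL

k = ln 2 / 13.2 = 0.05251 h⁻¹
Fraction remaining after one interval: e^(−kτ) = e^(−0.05251 × 18.0) = 0.3886
R = 1 / (1 − 0.3886) = 1.636
Css,max = 20.1 × 1.636 ≈ 32.9 ng/mL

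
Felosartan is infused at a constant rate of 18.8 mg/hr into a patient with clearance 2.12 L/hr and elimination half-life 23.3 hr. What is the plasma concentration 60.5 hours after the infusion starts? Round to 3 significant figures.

Css = rate / CL = 18.8 / 2.12 = 8.868 µg/mL
k = ln 2 / 23.3 = 0.02975 hr⁻¹
C(t) = Css (1 − e^(−kt)) = 8.868 × (1 − e^(−1.800)) = 8.868 × 0.8347 ≈ 7.40 µg/mL

7.40 µg/mL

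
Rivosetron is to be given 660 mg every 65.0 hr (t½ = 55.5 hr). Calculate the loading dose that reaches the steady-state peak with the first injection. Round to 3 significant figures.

k = ln 2 / 55.5 = 0.01249 hr⁻¹
Accumulation ratio R = 1 / (1 − e^(−kτ)) = 1 / (1 − e^(−0.01249×65.0)) = 1 / (1 − 0.4441) = 1.799
Loading dose = maintenance dose × R = 660 × 1.799 ≈ 1190 mg

1190 mg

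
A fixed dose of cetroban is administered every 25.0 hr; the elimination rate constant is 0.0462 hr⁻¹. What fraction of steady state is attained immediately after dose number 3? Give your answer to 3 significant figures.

0.969

f_n = 1 − e^(−nkτ) = 1 − e^(−3 × 0.04620 × 25.0) = 1 − e^(−3.465) = 1 − 0.03127 ≈ 0.969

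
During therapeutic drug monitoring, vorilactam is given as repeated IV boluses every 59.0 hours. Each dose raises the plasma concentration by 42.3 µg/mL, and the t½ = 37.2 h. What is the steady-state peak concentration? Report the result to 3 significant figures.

63.4 µg/mL

k = ln 2 / 37.2 = 0.01863 h⁻¹
Fraction remaining after one interval: e^(−kτ) = e^(−0.01863 × 59.0) = 0.3331
R = 1 / (1 − 0.3331) = 1.499
Css,max = 42.3 × 1.499 ≈ 63.4 µg/mL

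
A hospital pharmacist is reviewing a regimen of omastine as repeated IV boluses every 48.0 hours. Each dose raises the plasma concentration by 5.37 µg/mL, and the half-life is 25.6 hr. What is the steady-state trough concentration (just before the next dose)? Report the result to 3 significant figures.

k = ln 2 / 25.6 = 0.02708 hr⁻¹
Fraction remaining after one interval: e^(−kτ) = e^(−0.02708 × 48.0) = 0.2726
R = 1 / (1 − 0.2726) = 1.375
Css,max = 5.37 × 1.375 = 7.383 µg/mL
Css,min = Css,max × e^(−kτ) = 7.383 × 0.2726 ≈ 2.01 µg/mL

2.01 µg/mL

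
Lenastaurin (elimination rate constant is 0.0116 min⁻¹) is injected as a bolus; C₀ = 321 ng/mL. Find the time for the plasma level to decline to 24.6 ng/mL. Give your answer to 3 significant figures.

C(t) = C₀ e^(−kt)  ⇒  t = ln(C₀/C) / k
t = ln(321/24.6) / 0.01160 = 2.569 / 0.01160 ≈ 221 minutes

221 minutes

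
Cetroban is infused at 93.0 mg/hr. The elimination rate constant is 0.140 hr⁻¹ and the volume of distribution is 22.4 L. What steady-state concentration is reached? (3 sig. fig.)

29.7 mg/L

CL = k · V = 0.140 × 22.4 = 3.136 L/hr
Css = rate / CL = 93.0 / 3.136 ≈ 29.7 mg/L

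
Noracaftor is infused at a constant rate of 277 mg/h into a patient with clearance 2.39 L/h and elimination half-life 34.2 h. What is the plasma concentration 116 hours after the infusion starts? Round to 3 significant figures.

Css = rate / CL = 277 / 2.39 = 115.9 mg/L
k = ln 2 / 34.2 = 0.02027 h⁻¹
C(t) = Css (1 − e^(−kt)) = 115.9 × (1 − e^(−2.351)) = 115.9 × 0.9047 ≈ 105 mg/L

105 mg/L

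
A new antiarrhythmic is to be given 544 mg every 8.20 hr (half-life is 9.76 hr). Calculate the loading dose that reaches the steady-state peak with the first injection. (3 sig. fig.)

k = ln 2 / 9.76 = 0.07102 hr⁻¹
Accumulation ratio R = 1 / (1 − e^(−kτ)) = 1 / (1 − e^(−0.07102×8.20)) = 1 / (1 − 0.5586) = 2.265
Loading dose = maintenance dose × R = 544 × 2.265 ≈ 1230 mg

1230 mg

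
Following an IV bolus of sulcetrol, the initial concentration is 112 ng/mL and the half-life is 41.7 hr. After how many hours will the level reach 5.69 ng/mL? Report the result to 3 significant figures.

k = ln 2 / 41.7 = 0.01662 hr⁻¹
C(t) = C₀ e^(−kt)  ⇒  t = ln(C₀/C) / k
t = ln(112/5.69) / 0.01662 = 2.980 / 0.01662 ≈ 179 hours

179 hours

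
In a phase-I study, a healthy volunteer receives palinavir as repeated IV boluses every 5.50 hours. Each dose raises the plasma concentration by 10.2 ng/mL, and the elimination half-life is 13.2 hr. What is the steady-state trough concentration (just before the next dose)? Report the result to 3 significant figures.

30.5 ng/mL

k = ln 2 / 13.2 = 0.05251 hr⁻¹
Fraction remaining after one interval: e^(−kτ) = e^(−0.05251 × 5.50) = 0.7492
R = 1 / (1 − 0.7492) = 3.987
Css,max = 10.2 × 3.987 = 40.66 ng/mL
Css,min = Css,max × e^(−kτ) = 40.66 × 0.7492 ≈ 30.5 ng/mL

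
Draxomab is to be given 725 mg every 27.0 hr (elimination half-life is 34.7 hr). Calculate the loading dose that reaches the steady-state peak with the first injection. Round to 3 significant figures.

k = ln 2 / 34.7 = 0.01998 hr⁻¹
Accumulation ratio R = 1 / (1 − e^(−kτ)) = 1 / (1 − e^(−0.01998×27.0)) = 1 / (1 − 0.5831) = 2.399
Loading dose = maintenance dose × R = 725 × 2.399 ≈ 1740 mg

1740 mg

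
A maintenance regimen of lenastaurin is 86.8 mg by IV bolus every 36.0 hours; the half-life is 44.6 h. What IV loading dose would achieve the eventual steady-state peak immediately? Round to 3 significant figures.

k = ln 2 / 44.6 = 0.01554 h⁻¹
Accumulation ratio R = 1 / (1 − e^(−kτ)) = 1 / (1 − e^(−0.01554×36.0)) = 1 / (1 − 0.5715) = 2.334
Loading dose = maintenance dose × R = 86.8 × 2.334 ≈ 203 mg

203 mg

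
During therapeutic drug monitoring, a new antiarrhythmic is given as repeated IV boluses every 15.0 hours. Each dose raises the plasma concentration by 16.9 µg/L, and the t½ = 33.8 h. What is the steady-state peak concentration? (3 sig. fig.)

63.8 µg/L

k = ln 2 / 33.8 = 0.02051 h⁻¹
Fraction remaining after one interval: e^(−kτ) = e^(−0.02051 × 15.0) = 0.7352
R = 1 / (1 − 0.7352) = 3.776
Css,max = 16.9 × 3.776 ≈ 63.8 µg/L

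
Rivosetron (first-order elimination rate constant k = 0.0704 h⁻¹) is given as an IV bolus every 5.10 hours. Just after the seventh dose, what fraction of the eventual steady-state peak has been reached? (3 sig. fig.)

0.919

f_n = 1 − e^(−nkτ) = 1 − e^(−7 × 0.07040 × 5.10) = 1 − e^(−2.513) = 1 − 0.08100 ≈ 0.919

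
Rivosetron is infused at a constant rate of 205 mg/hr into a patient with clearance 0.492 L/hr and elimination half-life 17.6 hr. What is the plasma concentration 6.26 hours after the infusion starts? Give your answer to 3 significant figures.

91.0 µg/mL

Css = rate / CL = 205 / 0.492 = 416.7 µg/mL
k = ln 2 / 17.6 = 0.03938 hr⁻¹
C(t) = Css (1 − e^(−kt)) = 416.7 × (1 − e^(−0.2465)) = 416.7 × 0.2185 ≈ 91.0 µg/mL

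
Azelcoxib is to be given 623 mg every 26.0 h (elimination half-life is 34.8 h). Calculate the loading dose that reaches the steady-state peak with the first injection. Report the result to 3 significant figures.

k = ln 2 / 34.8 = 0.01992 h⁻¹
Accumulation ratio R = 1 / (1 − e^(−kτ)) = 1 / (1 − e^(−0.01992×26.0)) = 1 / (1 − 0.5958) = 2.474
Loading dose = maintenance dose × R = 623 × 2.474 ≈ 1540 mg

1540 mg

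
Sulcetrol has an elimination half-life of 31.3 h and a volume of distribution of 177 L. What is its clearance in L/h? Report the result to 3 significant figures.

3.92 L/h

k = ln 2 / t½ = ln 2 / 31.3 = 0.02215 h⁻¹
CL = k · V = 0.02215 × 177 ≈ 3.92 L/h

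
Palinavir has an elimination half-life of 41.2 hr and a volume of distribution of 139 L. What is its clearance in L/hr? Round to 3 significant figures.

k = ln 2 / t½ = ln 2 / 41.2 = 0.01682 hr⁻¹
CL = k · V = 0.01682 × 139 ≈ 2.34 L/hr

2.34 L/hr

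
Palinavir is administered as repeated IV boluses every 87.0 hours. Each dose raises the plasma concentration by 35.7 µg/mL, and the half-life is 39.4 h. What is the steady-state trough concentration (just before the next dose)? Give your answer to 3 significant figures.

9.86 µg/mL

k = ln 2 / 39.4 = 0.01759 h⁻¹
Fraction remaining after one interval: e^(−kτ) = e^(−0.01759 × 87.0) = 0.2164
R = 1 / (1 − 0.2164) = 1.276
Css,max = 35.7 × 1.276 = 45.56 µg/mL
Css,min = Css,max × e^(−kτ) = 45.56 × 0.2164 ≈ 9.86 µg/mL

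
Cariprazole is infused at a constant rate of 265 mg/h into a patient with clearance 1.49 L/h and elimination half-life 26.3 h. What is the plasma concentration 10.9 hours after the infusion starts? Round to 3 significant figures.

44.4 µg/mL

Css = rate / CL = 265 / 1.49 = 177.9 µg/mL
k = ln 2 / 26.3 = 0.02636 h⁻¹
C(t) = Css (1 − e^(−kt)) = 177.9 × (1 − e^(−0.2873)) = 177.9 × 0.2497 ≈ 44.4 µg/mL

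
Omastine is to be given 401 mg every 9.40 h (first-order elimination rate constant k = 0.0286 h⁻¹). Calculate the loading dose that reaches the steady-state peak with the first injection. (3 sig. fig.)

1700 mg

Accumulation ratio R = 1 / (1 − e^(−kτ)) = 1 / (1 − e^(−0.02860×9.40)) = 1 / (1 − 0.7643) = 4.242
Loading dose = maintenance dose × R = 401 × 4.242 ≈ 1700 mg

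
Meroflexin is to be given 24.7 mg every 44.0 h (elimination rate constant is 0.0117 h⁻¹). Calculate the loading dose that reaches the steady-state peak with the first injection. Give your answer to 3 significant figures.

61.4 mg

Accumulation ratio R = 1 / (1 − e^(−kτ)) = 1 / (1 − e^(−0.01170×44.0)) = 1 / (1 − 0.5976) = 2.485
Loading dose = maintenance dose × R = 24.7 × 2.485 ≈ 61.4 mg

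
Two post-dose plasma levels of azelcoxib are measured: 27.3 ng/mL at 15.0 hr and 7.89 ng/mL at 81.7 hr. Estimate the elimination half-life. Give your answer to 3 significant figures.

37.2 hours

k = ln(C₁/C₂) / (t₂ − t₁) = ln(27.3/7.89) / (81.7 − 15.0)
  = 1.241 / 66.70 = 0.01861 hr⁻¹
t½ = ln 2 / k = ln 2 / 0.01861 ≈ 37.2 hours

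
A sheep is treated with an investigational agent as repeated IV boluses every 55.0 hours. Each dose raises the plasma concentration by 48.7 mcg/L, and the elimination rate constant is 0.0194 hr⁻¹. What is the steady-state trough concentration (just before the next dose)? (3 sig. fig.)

25.5 mcg/L

Fraction remaining after one interval: e^(−kτ) = e^(−0.01940 × 55.0) = 0.3440
R = 1 / (1 − 0.3440) = 1.524
Css,max = 48.7 × 1.524 = 74.24 mcg/L
Css,min = Css,max × e^(−kτ) = 74.24 × 0.3440 ≈ 25.5 mcg/L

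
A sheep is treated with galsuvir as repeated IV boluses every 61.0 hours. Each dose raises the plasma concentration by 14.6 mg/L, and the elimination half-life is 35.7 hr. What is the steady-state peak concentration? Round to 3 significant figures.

21.0 mg/L

k = ln 2 / 35.7 = 0.01942 hr⁻¹
Fraction remaining after one interval: e^(−kτ) = e^(−0.01942 × 61.0) = 0.3059
R = 1 / (1 − 0.3059) = 1.441
Css,max = 14.6 × 1.441 ≈ 21.0 mg/L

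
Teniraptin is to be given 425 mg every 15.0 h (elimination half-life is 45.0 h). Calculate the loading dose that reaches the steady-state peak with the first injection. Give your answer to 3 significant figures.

2060 mg

k = ln 2 / 45.0 = 0.01540 h⁻¹
Accumulation ratio R = 1 / (1 − e^(−kτ)) = 1 / (1 − e^(−0.01540×15.0)) = 1 / (1 − 0.7937) = 4.847
Loading dose = maintenance dose × R = 425 × 4.847 ≈ 2060 mg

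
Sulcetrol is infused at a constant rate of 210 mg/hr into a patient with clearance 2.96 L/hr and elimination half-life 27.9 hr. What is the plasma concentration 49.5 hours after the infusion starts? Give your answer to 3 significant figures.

50.2 µg/mL

Css = rate / CL = 210 / 2.96 = 70.95 µg/mL
k = ln 2 / 27.9 = 0.02484 hr⁻¹
C(t) = Css (1 − e^(−kt)) = 70.95 × (1 − e^(−1.230)) = 70.95 × 0.7076 ≈ 50.2 µg/mL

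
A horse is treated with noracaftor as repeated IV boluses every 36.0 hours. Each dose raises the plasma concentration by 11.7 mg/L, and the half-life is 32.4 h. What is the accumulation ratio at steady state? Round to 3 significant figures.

k = ln 2 / 32.4 = 0.02139 h⁻¹
Fraction remaining after one interval: e^(−kτ) = e^(−0.02139 × 36.0) = 0.4629
R = 1 / (1 − 0.4629) = 1 / 0.5371 ≈ 1.86

1.86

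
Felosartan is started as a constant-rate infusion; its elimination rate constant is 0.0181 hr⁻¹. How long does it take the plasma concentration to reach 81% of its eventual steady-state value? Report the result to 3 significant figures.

f = 1 − e^(−kt)  ⇒  t = −ln(1 − f) / k
t = −ln(1 − 0.81) / 0.01810 = 1.661 / 0.01810 ≈ 91.8 hours

91.8 hours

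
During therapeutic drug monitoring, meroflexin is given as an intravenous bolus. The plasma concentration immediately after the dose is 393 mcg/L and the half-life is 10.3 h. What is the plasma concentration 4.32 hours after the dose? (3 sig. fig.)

k = ln 2 / 10.3 = 0.06730 h⁻¹
C(t) = C₀ e^(−kt) = 393 × e^(−0.06730 × 4.32) = 393 × e^(−0.2907) = 393 × 0.7477 ≈ 294 mcg/L

294 mcg/L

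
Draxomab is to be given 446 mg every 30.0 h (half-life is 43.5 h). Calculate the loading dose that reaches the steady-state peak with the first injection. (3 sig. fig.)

k = ln 2 / 43.5 = 0.01593 h⁻¹
Accumulation ratio R = 1 / (1 − e^(−kτ)) = 1 / (1 − e^(−0.01593×30.0)) = 1 / (1 − 0.6200) = 2.632
Loading dose = maintenance dose × R = 446 × 2.632 ≈ 1170 mg

1170 mg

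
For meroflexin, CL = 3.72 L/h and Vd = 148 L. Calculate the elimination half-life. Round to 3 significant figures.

27.6 hours

k = CL / V = 3.72 / 148 = 0.02514 h⁻¹
t½ = ln 2 / k = ln 2 / 0.02514 ≈ 27.6 hours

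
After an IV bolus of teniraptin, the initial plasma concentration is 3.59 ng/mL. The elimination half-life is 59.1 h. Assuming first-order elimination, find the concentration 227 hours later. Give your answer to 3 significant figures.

0.251 ng/mL

k = ln 2 / 59.1 = 0.01173 h⁻¹
227 h is 3.841 half-lives, so C = 3.59 × (1/2)^3.841 = 3.59 × 0.06978 ≈ 0.251 ng/mL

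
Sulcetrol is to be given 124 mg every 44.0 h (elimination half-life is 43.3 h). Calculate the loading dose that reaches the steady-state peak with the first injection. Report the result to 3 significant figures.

245 mg

k = ln 2 / 43.3 = 0.01601 h⁻¹
Accumulation ratio R = 1 / (1 − e^(−kτ)) = 1 / (1 − e^(−0.01601×44.0)) = 1 / (1 − 0.4944) = 1.978
Loading dose = maintenance dose × R = 124 × 1.978 ≈ 245 mg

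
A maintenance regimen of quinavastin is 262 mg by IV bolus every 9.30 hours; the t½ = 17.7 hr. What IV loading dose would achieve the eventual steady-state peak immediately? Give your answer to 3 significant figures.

k = ln 2 / 17.7 = 0.03916 hr⁻¹
Accumulation ratio R = 1 / (1 − e^(−kτ)) = 1 / (1 − e^(−0.03916×9.30)) = 1 / (1 − 0.6948) = 3.276
Loading dose = maintenance dose × R = 262 × 3.276 ≈ 858 mg

858 mg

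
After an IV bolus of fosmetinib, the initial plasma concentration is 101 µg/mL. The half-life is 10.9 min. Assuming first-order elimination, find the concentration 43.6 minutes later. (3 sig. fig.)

6.31 µg/mL

k = ln 2 / 10.9 = 0.06359 min⁻¹
43.6 min is 4.000 half-lives, so C = 101 × (1/2)^4.000 = 101 × 0.06250 ≈ 6.31 µg/mL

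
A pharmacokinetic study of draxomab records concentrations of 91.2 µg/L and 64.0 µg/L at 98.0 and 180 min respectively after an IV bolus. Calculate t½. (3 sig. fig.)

k = ln(C₁/C₂) / (t₂ − t₁) = ln(91.2/64.0) / (180 − 98.0)
  = 0.3542 / 82.00 = 0.004319 min⁻¹
t½ = ln 2 / k = ln 2 / 0.004319 ≈ 160 minutes

160 minutes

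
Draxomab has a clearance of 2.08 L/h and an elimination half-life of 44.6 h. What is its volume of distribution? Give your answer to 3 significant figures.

k = ln 2 / t½ = ln 2 / 44.6 = 0.01554 h⁻¹
V = CL / k = 2.08 / 0.01554 ≈ 134 L

134 L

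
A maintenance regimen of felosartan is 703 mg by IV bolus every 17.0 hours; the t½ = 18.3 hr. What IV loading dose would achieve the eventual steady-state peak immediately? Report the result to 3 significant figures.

k = ln 2 / 18.3 = 0.03788 hr⁻¹
Accumulation ratio R = 1 / (1 − e^(−kτ)) = 1 / (1 − e^(−0.03788×17.0)) = 1 / (1 − 0.5252) = 2.106
Loading dose = maintenance dose × R = 703 × 2.106 ≈ 1480 mg

1480 mg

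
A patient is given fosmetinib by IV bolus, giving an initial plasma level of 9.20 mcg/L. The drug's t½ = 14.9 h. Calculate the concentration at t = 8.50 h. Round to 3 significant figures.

k = ln 2 / 14.9 = 0.04652 h⁻¹
8.50 h is 0.5705 half-lives, so C = 9.20 × (1/2)^0.5705 = 9.20 × 0.6734 ≈ 6.20 mcg/L

6.20 mcg/L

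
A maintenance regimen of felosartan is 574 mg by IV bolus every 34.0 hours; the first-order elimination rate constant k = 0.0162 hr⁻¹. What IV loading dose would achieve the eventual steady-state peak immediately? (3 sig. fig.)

1360 mg

Accumulation ratio R = 1 / (1 − e^(−kτ)) = 1 / (1 − e^(−0.01620×34.0)) = 1 / (1 − 0.5765) = 2.361
Loading dose = maintenance dose × R = 574 × 2.361 ≈ 1360 mg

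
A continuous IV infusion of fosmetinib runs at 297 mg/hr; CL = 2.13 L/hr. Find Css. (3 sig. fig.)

Css = infusion rate / CL = 297 / 2.13 ≈ 139 µg/mL

139 µg/mL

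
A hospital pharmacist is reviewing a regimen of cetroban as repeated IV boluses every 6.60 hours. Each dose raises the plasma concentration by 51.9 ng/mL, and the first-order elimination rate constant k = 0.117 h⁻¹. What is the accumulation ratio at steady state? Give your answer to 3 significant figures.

Fraction remaining after one interval: e^(−kτ) = e^(−0.1170 × 6.60) = 0.4620
R = 1 / (1 − 0.4620) = 1 / 0.5380 ≈ 1.86

1.86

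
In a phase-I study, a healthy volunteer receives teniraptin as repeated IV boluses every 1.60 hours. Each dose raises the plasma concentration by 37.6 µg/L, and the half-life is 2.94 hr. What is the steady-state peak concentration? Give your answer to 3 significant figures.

120 µg/L

k = ln 2 / 2.94 = 0.2358 hr⁻¹
Fraction remaining after one interval: e^(−kτ) = e^(−0.2358 × 1.60) = 0.6858
R = 1 / (1 − 0.6858) = 3.182
Css,max = 37.6 × 3.182 ≈ 120 µg/L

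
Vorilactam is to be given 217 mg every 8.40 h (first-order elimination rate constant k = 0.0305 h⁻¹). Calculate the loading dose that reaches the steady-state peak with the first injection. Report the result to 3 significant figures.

960 mg

Accumulation ratio R = 1 / (1 − e^(−kτ)) = 1 / (1 − e^(−0.03050×8.40)) = 1 / (1 − 0.7740) = 4.425
Loading dose = maintenance dose × R = 217 × 4.425 ≈ 960 mg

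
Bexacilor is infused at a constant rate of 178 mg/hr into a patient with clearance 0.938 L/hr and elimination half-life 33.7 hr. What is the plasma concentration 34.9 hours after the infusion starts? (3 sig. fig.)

Css = rate / CL = 178 / 0.938 = 189.8 mg/L
k = ln 2 / 33.7 = 0.02057 hr⁻¹
C(t) = Css (1 − e^(−kt)) = 189.8 × (1 − e^(−0.7178)) = 189.8 × 0.5122 ≈ 97.2 mg/L

97.2 mg/L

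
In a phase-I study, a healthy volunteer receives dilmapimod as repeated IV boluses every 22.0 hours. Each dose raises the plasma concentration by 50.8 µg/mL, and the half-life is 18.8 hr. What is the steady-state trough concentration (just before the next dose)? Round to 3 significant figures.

40.6 µg/mL

k = ln 2 / 18.8 = 0.03687 hr⁻¹
Fraction remaining after one interval: e^(−kτ) = e^(−0.03687 × 22.0) = 0.4444
R = 1 / (1 − 0.4444) = 1.800
Css,max = 50.8 × 1.800 = 91.43 µg/mL
Css,min = Css,max × e^(−kτ) = 91.43 × 0.4444 ≈ 40.6 µg/mL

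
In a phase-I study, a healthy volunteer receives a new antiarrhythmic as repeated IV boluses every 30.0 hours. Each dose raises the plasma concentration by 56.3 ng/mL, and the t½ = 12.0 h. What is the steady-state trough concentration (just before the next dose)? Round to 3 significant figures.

12.1 ng/mL

k = ln 2 / 12.0 = 0.05776 h⁻¹
Fraction remaining after one interval: e^(−kτ) = e^(−0.05776 × 30.0) = 0.1768
R = 1 / (1 − 0.1768) = 1.215
Css,max = 56.3 × 1.215 = 68.39 ng/mL
Css,min = Css,max × e^(−kτ) = 68.39 × 0.1768 ≈ 12.1 ng/mL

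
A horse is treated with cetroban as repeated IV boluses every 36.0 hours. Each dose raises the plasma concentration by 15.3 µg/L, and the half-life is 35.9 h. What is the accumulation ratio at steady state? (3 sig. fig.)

k = ln 2 / 35.9 = 0.01931 h⁻¹
Fraction remaining after one interval: e^(−kτ) = e^(−0.01931 × 36.0) = 0.4990
R = 1 / (1 − 0.4990) = 1 / 0.5010 ≈ 2.00

2.00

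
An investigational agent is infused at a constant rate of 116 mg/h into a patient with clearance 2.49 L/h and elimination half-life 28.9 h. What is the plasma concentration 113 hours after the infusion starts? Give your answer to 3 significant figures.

Css = rate / CL = 116 / 2.49 = 46.59 µg/mL
k = ln 2 / 28.9 = 0.02398 h⁻¹
C(t) = Css (1 − e^(−kt)) = 46.59 × (1 − e^(−2.710)) = 46.59 × 0.9335 ≈ 43.5 µg/mL

43.5 µg/mL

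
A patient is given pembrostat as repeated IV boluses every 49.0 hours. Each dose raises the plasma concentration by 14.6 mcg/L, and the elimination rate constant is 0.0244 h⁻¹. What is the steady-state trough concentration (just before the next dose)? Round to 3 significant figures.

Fraction remaining after one interval: e^(−kτ) = e^(−0.02440 × 49.0) = 0.3025
R = 1 / (1 − 0.3025) = 1.434
Css,max = 14.6 × 1.434 = 20.93 mcg/L
Css,min = Css,max × e^(−kτ) = 20.93 × 0.3025 ≈ 6.33 mcg/L

6.33 mcg/L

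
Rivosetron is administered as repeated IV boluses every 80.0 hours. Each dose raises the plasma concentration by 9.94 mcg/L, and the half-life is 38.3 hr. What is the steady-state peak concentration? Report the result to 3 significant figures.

k = ln 2 / 38.3 = 0.01810 hr⁻¹
Fraction remaining after one interval: e^(−kτ) = e^(−0.01810 × 80.0) = 0.2351
R = 1 / (1 − 0.2351) = 1.307
Css,max = 9.94 × 1.307 ≈ 13.0 mcg/L

13.0 mcg/L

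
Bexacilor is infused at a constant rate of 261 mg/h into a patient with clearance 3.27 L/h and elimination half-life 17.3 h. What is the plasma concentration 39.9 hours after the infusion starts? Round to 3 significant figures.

Css = rate / CL = 261 / 3.27 = 79.82 µg/mL
k = ln 2 / 17.3 = 0.04007 h⁻¹
C(t) = Css (1 − e^(−kt)) = 79.82 × (1 − e^(−1.599)) = 79.82 × 0.7978 ≈ 63.7 µg/mL

63.7 µg/mL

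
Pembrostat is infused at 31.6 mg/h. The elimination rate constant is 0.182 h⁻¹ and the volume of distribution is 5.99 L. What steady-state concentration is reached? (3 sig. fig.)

CL = k · V = 0.182 × 5.99 = 1.090 L/h
Css = rate / CL = 31.6 / 1.090 ≈ 29.0 µg/mL

29.0 µg/mL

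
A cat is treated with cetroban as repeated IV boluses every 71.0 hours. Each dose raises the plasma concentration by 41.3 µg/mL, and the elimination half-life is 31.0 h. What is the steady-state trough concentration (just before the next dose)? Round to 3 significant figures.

10.6 µg/mL

k = ln 2 / 31.0 = 0.02236 h⁻¹
Fraction remaining after one interval: e^(−kτ) = e^(−0.02236 × 71.0) = 0.2044
R = 1 / (1 − 0.2044) = 1.257
Css,max = 41.3 × 1.257 = 51.91 µg/mL
Css,min = Css,max × e^(−kτ) = 51.91 × 0.2044 ≈ 10.6 µg/mL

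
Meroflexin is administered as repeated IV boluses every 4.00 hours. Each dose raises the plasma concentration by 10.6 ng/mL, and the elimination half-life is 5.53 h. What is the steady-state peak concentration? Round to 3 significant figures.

26.9 ng/mL

k = ln 2 / 5.53 = 0.1253 h⁻¹
Fraction remaining after one interval: e^(−kτ) = e^(−0.1253 × 4.00) = 0.6057
R = 1 / (1 − 0.6057) = 2.536
Css,max = 10.6 × 2.536 ≈ 26.9 ng/mL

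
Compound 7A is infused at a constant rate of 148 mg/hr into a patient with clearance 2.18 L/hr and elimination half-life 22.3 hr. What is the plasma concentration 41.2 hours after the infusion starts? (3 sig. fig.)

Css = rate / CL = 148 / 2.18 = 67.89 mg/L
k = ln 2 / 22.3 = 0.03108 hr⁻¹
C(t) = Css (1 − e^(−kt)) = 67.89 × (1 − e^(−1.281)) = 67.89 × 0.7221 ≈ 49.0 mg/L

49.0 mg/L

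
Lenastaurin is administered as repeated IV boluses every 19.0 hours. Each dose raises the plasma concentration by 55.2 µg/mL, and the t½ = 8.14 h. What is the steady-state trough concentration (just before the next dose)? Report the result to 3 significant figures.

k = ln 2 / 8.14 = 0.08515 h⁻¹
Fraction remaining after one interval: e^(−kτ) = e^(−0.08515 × 19.0) = 0.1983
R = 1 / (1 − 0.1983) = 1.247
Css,max = 55.2 × 1.247 = 68.85 µg/mL
Css,min = Css,max × e^(−kτ) = 68.85 × 0.1983 ≈ 13.7 µg/mL

13.7 µg/mL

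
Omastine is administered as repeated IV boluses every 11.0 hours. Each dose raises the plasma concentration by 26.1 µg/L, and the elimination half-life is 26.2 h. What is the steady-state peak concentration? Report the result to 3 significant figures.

103 µg/L

k = ln 2 / 26.2 = 0.02646 h⁻¹
Fraction remaining after one interval: e^(−kτ) = e^(−0.02646 × 11.0) = 0.7475
R = 1 / (1 − 0.7475) = 3.960
Css,max = 26.1 × 3.960 ≈ 103 µg/L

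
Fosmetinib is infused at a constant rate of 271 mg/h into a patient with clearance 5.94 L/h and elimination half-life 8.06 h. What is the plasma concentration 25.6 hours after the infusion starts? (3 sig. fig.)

Css = rate / CL = 271 / 5.94 = 45.62 µg/mL
k = ln 2 / 8.06 = 0.08600 h⁻¹
C(t) = Css (1 − e^(−kt)) = 45.62 × (1 − e^(−2.202)) = 45.62 × 0.8894 ≈ 40.6 µg/mL

40.6 µg/mL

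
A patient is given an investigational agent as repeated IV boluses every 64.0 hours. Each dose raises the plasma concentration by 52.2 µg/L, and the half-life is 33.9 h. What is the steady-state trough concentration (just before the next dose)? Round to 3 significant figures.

19.3 µg/L

k = ln 2 / 33.9 = 0.02045 h⁻¹
Fraction remaining after one interval: e^(−kτ) = e^(−0.02045 × 64.0) = 0.2702
R = 1 / (1 − 0.2702) = 1.370
Css,max = 52.2 × 1.370 = 71.53 µg/L
Css,min = Css,max × e^(−kτ) = 71.53 × 0.2702 ≈ 19.3 µg/L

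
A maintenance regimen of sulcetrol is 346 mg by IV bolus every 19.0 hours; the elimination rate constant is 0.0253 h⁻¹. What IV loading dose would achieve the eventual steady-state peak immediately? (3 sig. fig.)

907 mg

Accumulation ratio R = 1 / (1 − e^(−kτ)) = 1 / (1 − e^(−0.02530×19.0)) = 1 / (1 − 0.6184) = 2.620
Loading dose = maintenance dose × R = 346 × 2.620 ≈ 907 mg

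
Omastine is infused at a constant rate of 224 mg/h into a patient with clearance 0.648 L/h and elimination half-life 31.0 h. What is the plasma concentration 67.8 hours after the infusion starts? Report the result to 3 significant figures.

270 µg/mL

Css = rate / CL = 224 / 0.648 = 345.7 µg/mL
k = ln 2 / 31.0 = 0.02236 h⁻¹
C(t) = Css (1 − e^(−kt)) = 345.7 × (1 − e^(−1.516)) = 345.7 × 0.7804 ≈ 270 µg/mL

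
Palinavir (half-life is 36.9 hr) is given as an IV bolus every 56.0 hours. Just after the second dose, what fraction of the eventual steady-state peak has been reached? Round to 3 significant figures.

0.878

k = ln 2 / 36.9 = 0.01878 hr⁻¹
f_n = 1 − e^(−nkτ) = 1 − e^(−2 × 0.01878 × 56.0) = 1 − e^(−2.104) = 1 − 0.1220 ≈ 0.878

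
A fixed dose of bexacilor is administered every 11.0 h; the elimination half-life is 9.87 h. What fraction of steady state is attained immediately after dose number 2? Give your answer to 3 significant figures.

0.787

k = ln 2 / 9.87 = 0.07023 h⁻¹
f_n = 1 − e^(−nkτ) = 1 − e^(−2 × 0.07023 × 11.0) = 1 − e^(−1.545) = 1 − 0.2133 ≈ 0.787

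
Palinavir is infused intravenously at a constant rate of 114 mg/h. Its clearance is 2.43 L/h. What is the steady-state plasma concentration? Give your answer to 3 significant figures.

46.9 µg/mL

Css = infusion rate / CL = 114 / 2.43 ≈ 46.9 µg/mL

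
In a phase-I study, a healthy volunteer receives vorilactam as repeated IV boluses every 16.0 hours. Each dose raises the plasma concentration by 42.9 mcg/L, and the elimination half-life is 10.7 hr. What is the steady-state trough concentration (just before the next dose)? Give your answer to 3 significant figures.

23.6 mcg/L

k = ln 2 / 10.7 = 0.06478 hr⁻¹
Fraction remaining after one interval: e^(−kτ) = e^(−0.06478 × 16.0) = 0.3547
R = 1 / (1 − 0.3547) = 1.550
Css,max = 42.9 × 1.550 = 66.48 mcg/L
Css,min = Css,max × e^(−kτ) = 66.48 × 0.3547 ≈ 23.6 mcg/L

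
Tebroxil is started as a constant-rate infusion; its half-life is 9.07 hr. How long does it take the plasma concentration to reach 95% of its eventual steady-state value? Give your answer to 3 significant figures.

k = ln 2 / 9.07 = 0.07642 hr⁻¹
f = 1 − e^(−kt)  ⇒  t = −ln(1 − f) / k
t = −ln(1 − 0.95) / 0.07642 = 2.996 / 0.07642 ≈ 39.2 hours

39.2 hours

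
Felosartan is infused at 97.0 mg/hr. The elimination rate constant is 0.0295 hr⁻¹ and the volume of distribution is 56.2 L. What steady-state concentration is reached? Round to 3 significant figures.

CL = k · V = 0.0295 × 56.2 = 1.658 L/hr
Css = rate / CL = 97.0 / 1.658 ≈ 58.5 mg/L

58.5 mg/L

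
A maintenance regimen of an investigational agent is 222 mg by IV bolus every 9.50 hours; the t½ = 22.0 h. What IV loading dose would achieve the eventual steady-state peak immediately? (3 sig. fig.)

k = ln 2 / 22.0 = 0.03151 h⁻¹
Accumulation ratio R = 1 / (1 − e^(−kτ)) = 1 / (1 − e^(−0.03151×9.50)) = 1 / (1 − 0.7413) = 3.866
Loading dose = maintenance dose × R = 222 × 3.866 ≈ 858 mg

858 mg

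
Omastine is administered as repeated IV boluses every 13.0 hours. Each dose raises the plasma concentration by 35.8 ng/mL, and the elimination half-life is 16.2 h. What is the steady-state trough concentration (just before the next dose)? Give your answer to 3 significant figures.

48.1 ng/mL

k = ln 2 / 16.2 = 0.04279 h⁻¹
Fraction remaining after one interval: e^(−kτ) = e^(−0.04279 × 13.0) = 0.5734
R = 1 / (1 − 0.5734) = 2.344
Css,max = 35.8 × 2.344 = 83.91 ng/mL
Css,min = Css,max × e^(−kτ) = 83.91 × 0.5734 ≈ 48.1 ng/mL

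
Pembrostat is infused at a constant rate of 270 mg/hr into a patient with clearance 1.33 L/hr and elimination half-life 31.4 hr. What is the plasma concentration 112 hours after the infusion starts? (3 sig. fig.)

186 mg/L

Css = rate / CL = 270 / 1.33 = 203.0 mg/L
k = ln 2 / 31.4 = 0.02207 hr⁻¹
C(t) = Css (1 − e^(−kt)) = 203.0 × (1 − e^(−2.472)) = 203.0 × 0.9156 ≈ 186 mg/L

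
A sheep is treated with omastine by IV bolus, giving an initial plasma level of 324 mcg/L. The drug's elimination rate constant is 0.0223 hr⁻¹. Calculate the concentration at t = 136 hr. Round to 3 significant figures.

C(t) = C₀ e^(−kt) = 324 × e^(−0.02230 × 136) = 324 × e^(−3.033) = 324 × 0.04818 ≈ 15.6 mcg/L

15.6 mcg/L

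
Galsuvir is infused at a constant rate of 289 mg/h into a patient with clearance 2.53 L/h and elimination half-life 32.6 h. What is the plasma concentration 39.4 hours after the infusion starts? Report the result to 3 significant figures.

Css = rate / CL = 289 / 2.53 = 114.2 mg/L
k = ln 2 / 32.6 = 0.02126 h⁻¹
C(t) = Css (1 − e^(−kt)) = 114.2 × (1 − e^(−0.8377)) = 114.2 × 0.5673 ≈ 64.8 mg/L

64.8 mg/L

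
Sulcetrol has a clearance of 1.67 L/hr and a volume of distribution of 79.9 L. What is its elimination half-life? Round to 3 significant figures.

k = CL / V = 1.67 / 79.9 = 0.02090 hr⁻¹
t½ = ln 2 / k = ln 2 / 0.02090 ≈ 33.2 hours

33.2 hours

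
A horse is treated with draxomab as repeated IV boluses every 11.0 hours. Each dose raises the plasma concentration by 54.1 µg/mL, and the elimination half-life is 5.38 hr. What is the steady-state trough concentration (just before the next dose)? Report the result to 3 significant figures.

k = ln 2 / 5.38 = 0.1288 hr⁻¹
Fraction remaining after one interval: e^(−kτ) = e^(−0.1288 × 11.0) = 0.2424
R = 1 / (1 − 0.2424) = 1.320
Css,max = 54.1 × 1.320 = 71.41 µg/mL
Css,min = Css,max × e^(−kτ) = 71.41 × 0.2424 ≈ 17.3 µg/mL

17.3 µg/mL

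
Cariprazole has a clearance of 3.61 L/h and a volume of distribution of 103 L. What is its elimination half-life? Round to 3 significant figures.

k = CL / V = 3.61 / 103 = 0.03505 h⁻¹
t½ = ln 2 / k = ln 2 / 0.03505 ≈ 19.8 hours

19.8 hours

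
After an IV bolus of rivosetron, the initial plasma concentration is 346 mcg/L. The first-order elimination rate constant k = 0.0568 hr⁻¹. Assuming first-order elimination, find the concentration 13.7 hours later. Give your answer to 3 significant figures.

159 mcg/L

C(t) = C₀ e^(−kt) = 346 × e^(−0.05680 × 13.7) = 346 × e^(−0.7782) = 346 × 0.4593 ≈ 159 mcg/L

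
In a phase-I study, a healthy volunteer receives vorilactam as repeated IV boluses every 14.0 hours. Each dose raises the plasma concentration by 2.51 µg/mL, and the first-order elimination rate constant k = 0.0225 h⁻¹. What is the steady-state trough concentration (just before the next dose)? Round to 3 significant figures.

6.78 µg/mL

Fraction remaining after one interval: e^(−kτ) = e^(−0.02250 × 14.0) = 0.7298
R = 1 / (1 − 0.7298) = 3.701
Css,max = 2.51 × 3.701 = 9.289 µg/mL
Css,min = Css,max × e^(−kτ) = 9.289 × 0.7298 ≈ 6.78 µg/mL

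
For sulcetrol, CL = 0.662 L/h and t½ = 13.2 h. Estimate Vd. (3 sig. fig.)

k = ln 2 / t½ = ln 2 / 13.2 = 0.05251 h⁻¹
V = CL / k = 0.662 / 0.05251 ≈ 12.6 L

12.6 L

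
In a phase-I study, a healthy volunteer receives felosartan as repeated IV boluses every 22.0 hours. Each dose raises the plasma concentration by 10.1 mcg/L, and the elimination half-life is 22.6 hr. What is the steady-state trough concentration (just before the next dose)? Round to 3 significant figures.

10.5 mcg/L

k = ln 2 / 22.6 = 0.03067 hr⁻¹
Fraction remaining after one interval: e^(−kτ) = e^(−0.03067 × 22.0) = 0.5093
R = 1 / (1 − 0.5093) = 2.038
Css,max = 10.1 × 2.038 = 20.58 mcg/L
Css,min = Css,max × e^(−kτ) = 20.58 × 0.5093 ≈ 10.5 mcg/L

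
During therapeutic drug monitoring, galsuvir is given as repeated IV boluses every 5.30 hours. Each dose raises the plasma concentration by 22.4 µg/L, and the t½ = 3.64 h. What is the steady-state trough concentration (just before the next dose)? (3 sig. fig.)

12.8 µg/L

k = ln 2 / 3.64 = 0.1904 h⁻¹
Fraction remaining after one interval: e^(−kτ) = e^(−0.1904 × 5.30) = 0.3645
R = 1 / (1 − 0.3645) = 1.574
Css,max = 22.4 × 1.574 = 35.25 µg/L
Css,min = Css,max × e^(−kτ) = 35.25 × 0.3645 ≈ 12.8 µg/L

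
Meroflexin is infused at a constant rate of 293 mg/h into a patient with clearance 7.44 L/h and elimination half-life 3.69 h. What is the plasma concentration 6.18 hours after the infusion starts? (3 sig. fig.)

27.0 mg/L

Css = rate / CL = 293 / 7.44 = 39.38 mg/L
k = ln 2 / 3.69 = 0.1878 h⁻¹
C(t) = Css (1 − e^(−kt)) = 39.38 × (1 − e^(−1.161)) = 39.38 × 0.6868 ≈ 27.0 mg/L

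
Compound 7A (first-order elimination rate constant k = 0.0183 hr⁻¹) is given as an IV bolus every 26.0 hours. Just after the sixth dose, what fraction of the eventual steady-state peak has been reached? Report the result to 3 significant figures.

0.942

f_n = 1 − e^(−nkτ) = 1 − e^(−6 × 0.01830 × 26.0) = 1 − e^(−2.855) = 1 − 0.05757 ≈ 0.942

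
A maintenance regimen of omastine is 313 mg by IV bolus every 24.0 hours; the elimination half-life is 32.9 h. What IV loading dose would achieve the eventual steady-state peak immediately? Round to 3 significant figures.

789 mg

k = ln 2 / 32.9 = 0.02107 h⁻¹
Accumulation ratio R = 1 / (1 − e^(−kτ)) = 1 / (1 − e^(−0.02107×24.0)) = 1 / (1 − 0.6031) = 2.520
Loading dose = maintenance dose × R = 313 × 2.520 ≈ 789 mg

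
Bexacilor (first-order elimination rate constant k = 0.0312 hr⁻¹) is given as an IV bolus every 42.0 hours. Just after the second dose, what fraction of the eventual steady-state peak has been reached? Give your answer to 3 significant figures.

0.927

f_n = 1 − e^(−nkτ) = 1 − e^(−2 × 0.03120 × 42.0) = 1 − e^(−2.621) = 1 − 0.07274 ≈ 0.927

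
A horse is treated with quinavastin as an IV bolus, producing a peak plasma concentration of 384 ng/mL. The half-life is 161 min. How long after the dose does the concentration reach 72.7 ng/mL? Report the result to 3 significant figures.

k = ln 2 / 161 = 0.004305 min⁻¹
C(t) = C₀ e^(−kt)  ⇒  t = ln(C₀/C) / k
t = ln(384/72.7) / 0.004305 = 1.664 / 0.004305 ≈ 387 minutes

387 minutes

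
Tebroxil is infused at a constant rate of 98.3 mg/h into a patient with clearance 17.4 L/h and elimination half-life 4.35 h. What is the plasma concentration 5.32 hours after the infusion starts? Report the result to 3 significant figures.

3.23 µg/mL

Css = rate / CL = 98.3 / 17.4 = 5.649 µg/mL
k = ln 2 / 4.35 = 0.1593 h⁻¹
C(t) = Css (1 − e^(−kt)) = 5.649 × (1 − e^(−0.8477)) = 5.649 × 0.5716 ≈ 3.23 µg/mL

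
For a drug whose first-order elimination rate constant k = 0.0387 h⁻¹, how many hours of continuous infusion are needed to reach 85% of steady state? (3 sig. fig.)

49.0 hours

f = 1 − e^(−kt)  ⇒  t = −ln(1 − f) / k
t = −ln(1 − 0.85) / 0.03870 = 1.897 / 0.03870 ≈ 49.0 hours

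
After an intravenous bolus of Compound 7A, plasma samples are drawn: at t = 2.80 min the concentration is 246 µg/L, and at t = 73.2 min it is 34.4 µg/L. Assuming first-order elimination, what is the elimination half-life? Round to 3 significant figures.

k = ln(C₁/C₂) / (t₂ − t₁) = ln(246/34.4) / (73.2 − 2.80)
  = 1.967 / 70.40 = 0.02794 min⁻¹
t½ = ln 2 / k = ln 2 / 0.02794 ≈ 24.8 minutes

24.8 minutes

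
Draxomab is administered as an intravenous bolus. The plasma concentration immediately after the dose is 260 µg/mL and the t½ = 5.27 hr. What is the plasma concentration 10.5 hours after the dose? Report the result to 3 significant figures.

65.3 µg/mL

k = ln 2 / 5.27 = 0.1315 hr⁻¹
C(t) = C₀ e^(−kt) = 260 × e^(−0.1315 × 10.5) = 260 × e^(−1.381) = 260 × 0.2513 ≈ 65.3 µg/mL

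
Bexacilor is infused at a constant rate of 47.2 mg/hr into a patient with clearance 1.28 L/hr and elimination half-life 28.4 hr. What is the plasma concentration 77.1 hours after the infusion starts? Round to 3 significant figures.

31.3 mg/L

Css = rate / CL = 47.2 / 1.28 = 36.88 mg/L
k = ln 2 / 28.4 = 0.02441 hr⁻¹
C(t) = Css (1 − e^(−kt)) = 36.88 × (1 − e^(−1.882)) = 36.88 × 0.8477 ≈ 31.3 mg/L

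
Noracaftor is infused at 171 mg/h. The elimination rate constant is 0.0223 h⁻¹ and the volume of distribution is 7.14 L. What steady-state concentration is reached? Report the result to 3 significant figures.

CL = k · V = 0.0223 × 7.14 = 0.1592 L/h
Css = rate / CL = 171 / 0.1592 ≈ 1070 mg/L

1070 mg/L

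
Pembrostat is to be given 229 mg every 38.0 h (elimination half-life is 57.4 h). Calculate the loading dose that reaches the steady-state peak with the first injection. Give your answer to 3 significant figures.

k = ln 2 / 57.4 = 0.01208 h⁻¹
Accumulation ratio R = 1 / (1 − e^(−kτ)) = 1 / (1 − e^(−0.01208×38.0)) = 1 / (1 − 0.6320) = 2.717
Loading dose = maintenance dose × R = 229 × 2.717 ≈ 622 mg

622 mg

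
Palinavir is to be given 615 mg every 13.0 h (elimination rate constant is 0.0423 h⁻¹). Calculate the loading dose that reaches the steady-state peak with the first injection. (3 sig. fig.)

1450 mg

Accumulation ratio R = 1 / (1 − e^(−kτ)) = 1 / (1 − e^(−0.04230×13.0)) = 1 / (1 − 0.5770) = 2.364
Loading dose = maintenance dose × R = 615 × 2.364 ≈ 1450 mg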